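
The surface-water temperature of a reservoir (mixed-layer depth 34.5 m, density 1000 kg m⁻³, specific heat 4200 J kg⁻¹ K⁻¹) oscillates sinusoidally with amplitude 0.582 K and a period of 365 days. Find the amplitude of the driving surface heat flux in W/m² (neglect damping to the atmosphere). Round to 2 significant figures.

17

Areal heat capacity C = ρ c_p D = 1000 × 4200 × 34.5 = 1.45×10^8 J/(m^2 K).
ω = 2π / 3.15×10^7 s = 1.99×10^-7 s⁻¹.
Cω = 1.45×10^8 × 1.99×10^-7 = 28.9 W/(m²·K).
F₀ = A × Cω = 0.582 × 28.9 = 16.8 W/m².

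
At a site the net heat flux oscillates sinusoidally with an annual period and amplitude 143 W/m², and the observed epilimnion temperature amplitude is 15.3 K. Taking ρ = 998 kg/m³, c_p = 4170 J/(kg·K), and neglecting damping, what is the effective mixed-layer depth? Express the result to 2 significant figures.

ω = 2π / 3.15×10^7 s = 1.99×10^-7 s⁻¹.
Required C = F₀ / (A ω) = 143 / (15.3 × 1.99×10^-7) = 4.69×10^7 J/(m²·K).
D = C / (ρ c_p) = 4.69×10^7 / (998 × 4170) = 11.3 m.

11 m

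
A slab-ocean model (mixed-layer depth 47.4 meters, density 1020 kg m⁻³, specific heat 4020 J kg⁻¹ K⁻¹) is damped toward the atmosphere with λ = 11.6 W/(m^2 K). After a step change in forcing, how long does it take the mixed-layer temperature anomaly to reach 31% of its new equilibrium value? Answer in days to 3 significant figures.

72.0 days

Areal heat capacity C = ρ c_p D = 1020 × 4020 × 47.4 = 1.94×10^8 J/(m^2 K).
τ = C / λ = 1.94×10^8 / 11.6 = 1.68×10^7 s.
Fraction reached: 1 − e^(−t/τ) = 0.31 ⇒ t = −τ ln(1 − 0.31) = τ × 0.371.
t = 6.22×10^6 s = 72.0 days.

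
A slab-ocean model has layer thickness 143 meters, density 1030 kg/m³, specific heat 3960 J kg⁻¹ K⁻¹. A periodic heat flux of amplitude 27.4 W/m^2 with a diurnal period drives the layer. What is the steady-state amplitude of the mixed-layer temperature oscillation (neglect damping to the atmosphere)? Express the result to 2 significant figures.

Areal heat capacity C = ρ c_p D = 1030 × 3960 × 143 = 5.83×10^8 J/(m^2 K).
Angular frequency ω = 2π / T = 2π / 86400 s = 7.27×10^-5 s⁻¹.
Cω = 5.83×10^8 × 7.27×10^-5 = 42400 W/(m²·K).
Amplitude A = F₀ / (Cω) = 27.4 / 42400 = 6.46×10^-4 K.

6.5×10^-4 K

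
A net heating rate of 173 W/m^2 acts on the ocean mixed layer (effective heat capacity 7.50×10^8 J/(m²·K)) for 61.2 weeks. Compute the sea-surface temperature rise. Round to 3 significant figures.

8.54 K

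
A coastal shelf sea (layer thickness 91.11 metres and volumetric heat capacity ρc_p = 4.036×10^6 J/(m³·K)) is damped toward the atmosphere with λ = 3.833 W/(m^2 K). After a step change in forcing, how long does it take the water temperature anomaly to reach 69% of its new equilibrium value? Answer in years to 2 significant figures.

Areal heat capacity C = ρc_p × D = 4.036×10^6 × 91.11 = 3.68×10^8 J m⁻² K⁻¹.
τ = C / λ = 3.68×10^8 / 3.833 = 9.59×10^7 s.
Fraction reached: 1 − e^(−t/τ) = 0.69 ⇒ t = −τ ln(1 − 0.69) = τ × 1.17.
t = 1.12×10^8 s = 3.56 years.

3.6 years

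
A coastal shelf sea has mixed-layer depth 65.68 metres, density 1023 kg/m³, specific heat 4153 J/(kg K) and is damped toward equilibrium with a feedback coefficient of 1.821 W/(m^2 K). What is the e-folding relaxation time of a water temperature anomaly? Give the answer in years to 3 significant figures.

4.86 years

Areal heat capacity C = ρ c_p D = 1023 × 4153 × 65.68 = 2.79×10^8 J m⁻² K⁻¹.
Relaxation time τ = C / λ = 2.79×10^8 / 1.821 = 1.53×10^8 s.
In years: 1.53×10^8 s / (3.156×10^7 s/year) = 4.86 years.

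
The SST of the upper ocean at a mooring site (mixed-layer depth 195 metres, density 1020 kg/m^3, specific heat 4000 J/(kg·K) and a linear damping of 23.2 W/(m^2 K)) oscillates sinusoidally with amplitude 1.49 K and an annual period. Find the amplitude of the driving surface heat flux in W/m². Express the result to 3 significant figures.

239

Areal heat capacity C = ρ c_p D = 1020 × 4000 × 195 = 7.96×10^8 J/(m^2 K).
ω = 2π / 3.15×10^7 s = 1.99×10^-7 s⁻¹.
√((Cω)² + λ²) = √((159)² + 23.2²) = 160 W/(m²·K).
F₀ = A × √((Cω)²+λ²) = 1.49 × 160 = 239 W/m².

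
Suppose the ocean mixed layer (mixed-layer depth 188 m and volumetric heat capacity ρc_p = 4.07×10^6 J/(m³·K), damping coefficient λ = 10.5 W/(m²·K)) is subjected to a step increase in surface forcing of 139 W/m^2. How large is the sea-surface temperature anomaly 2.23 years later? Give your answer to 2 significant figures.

8.2 K

Areal heat capacity C = ρc_p × D = 4.07×10^6 × 188 = 7.65×10^8 J/(m²·K).
τ = C / λ = 7.65×10^8 / 10.5 = 7.29×10^7 s.
Equilibrium anomaly ΔT_eq = F / λ = 139 / 10.5 = 13.2 K.
t = 2.23 years = 7.04×10^7 s, so t/τ = 0.966.
ΔT(t) = ΔT_eq (1 − e^(−t/τ)) = 13.2 × (1 − e^−0.966) = 8.20 K.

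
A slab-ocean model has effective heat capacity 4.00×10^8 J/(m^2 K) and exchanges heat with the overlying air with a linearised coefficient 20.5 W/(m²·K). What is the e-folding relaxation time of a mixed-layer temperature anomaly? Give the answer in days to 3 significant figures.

226 days

Areal heat capacity C = 4.00×10^8 J/(m^2 K) (given).
Relaxation time τ = C / λ = 4.00×10^8 / 20.5 = 1.95×10^7 s.
In days: 1.95×10^7 s / (86400 s/day) = 226 days.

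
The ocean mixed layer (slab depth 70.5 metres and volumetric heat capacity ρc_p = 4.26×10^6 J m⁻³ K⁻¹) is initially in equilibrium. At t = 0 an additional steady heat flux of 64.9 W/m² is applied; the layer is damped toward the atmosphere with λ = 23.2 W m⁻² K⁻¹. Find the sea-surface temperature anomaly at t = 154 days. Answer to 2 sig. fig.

Areal heat capacity C = ρc_p × D = 4.26×10^6 × 70.5 = 3.00×10^8 J/(m²·K).
τ = C / λ = 3.00×10^8 / 23.2 = 1.29×10^7 s.
Equilibrium anomaly ΔT_eq = F / λ = 64.9 / 23.2 = 2.80 K.
t = 154 days = 1.33×10^7 s, so t/τ = 1.03.
ΔT(t) = ΔT_eq (1 − e^(−t/τ)) = 2.80 × (1 − e^−1.03) = 1.80 K.

1.8 K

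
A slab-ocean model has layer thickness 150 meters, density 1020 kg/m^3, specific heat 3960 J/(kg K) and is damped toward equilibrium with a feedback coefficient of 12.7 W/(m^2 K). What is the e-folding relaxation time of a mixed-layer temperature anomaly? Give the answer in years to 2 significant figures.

Areal heat capacity C = ρ c_p D = 1020 × 3960 × 150 = 6.06×10^8 J/(m^2 K).
Relaxation time τ = C / λ = 6.06×10^8 / 12.7 = 4.77×10^7 s.
In years: 4.77×10^7 s / (3.156×10^7 s/year) = 1.51 years.

1.5 years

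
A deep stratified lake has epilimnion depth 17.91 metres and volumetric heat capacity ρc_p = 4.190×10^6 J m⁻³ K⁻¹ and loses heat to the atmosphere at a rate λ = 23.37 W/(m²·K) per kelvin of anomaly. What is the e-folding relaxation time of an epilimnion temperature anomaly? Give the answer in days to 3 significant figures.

37.2 days

Areal heat capacity C = ρc_p × D = 4.190×10^6 × 17.91 = 7.50×10^7 J m⁻² K⁻¹.
Relaxation time τ = C / λ = 7.50×10^7 / 23.37 = 3.21×10^6 s.
In days: 3.21×10^6 s / (86400 s/day) = 37.2 days.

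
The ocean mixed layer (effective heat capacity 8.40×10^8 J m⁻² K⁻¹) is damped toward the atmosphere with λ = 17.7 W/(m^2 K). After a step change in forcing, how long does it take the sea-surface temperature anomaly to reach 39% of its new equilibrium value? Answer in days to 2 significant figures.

Areal heat capacity C = 8.40×10^8 J m⁻² K⁻¹ (given).
τ = C / λ = 8.40×10^8 / 17.7 = 4.75×10^7 s.
Fraction reached: 1 − e^(−t/τ) = 0.39 ⇒ t = −τ ln(1 − 0.39) = τ × 0.494.
t = 2.35×10^7 s = 272 days.

270 days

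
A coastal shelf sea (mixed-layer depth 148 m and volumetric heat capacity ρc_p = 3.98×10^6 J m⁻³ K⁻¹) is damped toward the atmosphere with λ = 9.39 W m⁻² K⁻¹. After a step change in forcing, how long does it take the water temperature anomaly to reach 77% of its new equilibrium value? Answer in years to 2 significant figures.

2.9 years

Areal heat capacity C = ρc_p × D = 3.98×10^6 × 148 = 5.89×10^8 J/(m^2 K).
τ = C / λ = 5.89×10^8 / 9.39 = 6.27×10^7 s.
Fraction reached: 1 − e^(−t/τ) = 0.77 ⇒ t = −τ ln(1 − 0.77) = τ × 1.47.
t = 9.22×10^7 s = 2.92 years.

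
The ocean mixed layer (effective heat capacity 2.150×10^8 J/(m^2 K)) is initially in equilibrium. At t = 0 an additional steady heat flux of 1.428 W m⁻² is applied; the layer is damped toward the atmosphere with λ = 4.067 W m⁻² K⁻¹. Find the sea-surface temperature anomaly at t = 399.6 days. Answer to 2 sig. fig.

0.17 K

Areal heat capacity C = 2.150×10^8 J/(m^2 K) (given).
τ = C / λ = 2.15×10^8 / 4.067 = 5.29×10^7 s.
Equilibrium anomaly ΔT_eq = F / λ = 1.428 / 4.067 = 0.351 K.
t = 399.6 days = 3.45×10^7 s, so t/τ = 0.653.
ΔT(t) = ΔT_eq (1 − e^(−t/τ)) = 0.351 × (1 − e^−0.653) = 0.168 K.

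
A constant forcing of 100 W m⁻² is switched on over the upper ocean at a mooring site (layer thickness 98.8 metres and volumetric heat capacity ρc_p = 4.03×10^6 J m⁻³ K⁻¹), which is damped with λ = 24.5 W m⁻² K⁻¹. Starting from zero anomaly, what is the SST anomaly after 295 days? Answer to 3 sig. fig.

Areal heat capacity C = ρc_p × D = 4.03×10^6 × 98.8 = 3.98×10^8 J/(m²·K).
τ = C / λ = 3.98×10^8 / 24.5 = 1.63×10^7 s.
Equilibrium anomaly ΔT_eq = F / λ = 100 / 24.5 = 4.08 K.
t = 295 days = 2.55×10^7 s, so t/τ = 1.57.
ΔT(t) = ΔT_eq (1 − e^(−t/τ)) = 4.08 × (1 − e^−1.57) = 3.23 K.

3.23 K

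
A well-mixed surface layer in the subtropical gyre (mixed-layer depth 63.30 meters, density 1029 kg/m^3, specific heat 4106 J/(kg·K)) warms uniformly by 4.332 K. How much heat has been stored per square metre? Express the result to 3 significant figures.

1.16×10^9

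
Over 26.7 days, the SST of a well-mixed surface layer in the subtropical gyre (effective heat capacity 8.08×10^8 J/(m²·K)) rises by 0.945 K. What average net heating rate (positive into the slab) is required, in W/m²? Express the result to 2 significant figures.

330

Areal heat capacity C = 8.08×10^8 J/(m²·K) (given).
Required heat per unit area: Q = C ΔT = 8.08×10^8 × 0.945 = 7.64×10^8 J/m².
Flux F = Q / Δt = 7.64×10^8 / 2.31×10^6 s = 331 W/m².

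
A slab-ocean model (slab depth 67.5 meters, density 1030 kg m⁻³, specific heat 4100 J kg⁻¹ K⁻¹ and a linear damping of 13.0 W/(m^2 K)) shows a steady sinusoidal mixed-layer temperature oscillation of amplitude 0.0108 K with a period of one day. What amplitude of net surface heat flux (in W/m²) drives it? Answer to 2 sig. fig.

Areal heat capacity C = ρ c_p D = 1030 × 4100 × 67.5 = 2.85×10^8 J/(m²·K).
ω = 2π / 86400 s = 7.27×10^-5 s⁻¹.
√((Cω)² + λ²) = √((20700)² + 13.0²) = 20700 W/(m²·K).
F₀ = A × √((Cω)²+λ²) = 0.0108 × 20700 = 224 W/m².

220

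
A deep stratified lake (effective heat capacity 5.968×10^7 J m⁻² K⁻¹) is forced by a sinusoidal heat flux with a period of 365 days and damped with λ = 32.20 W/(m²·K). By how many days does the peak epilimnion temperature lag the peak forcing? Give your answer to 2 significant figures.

Areal heat capacity C = 5.968×10^7 J m⁻² K⁻¹ (given).
ω = 2π / 3.15×10^7 s = 1.99×10^-7 s⁻¹.
Phase lag φ = arctan(Cω/λ) = arctan(11.9/32.20) = 0.354 rad.
Time lag = φ / ω = 0.354 / 1.99×10^-7 = 1.78×10^6 s = 20.5 days.

21 days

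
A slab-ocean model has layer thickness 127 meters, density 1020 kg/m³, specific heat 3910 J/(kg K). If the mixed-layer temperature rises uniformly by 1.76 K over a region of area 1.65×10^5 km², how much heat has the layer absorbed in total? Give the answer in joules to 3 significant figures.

1.47×10^20 J

Areal heat capacity C = ρ c_p D = 1020 × 3910 × 127 = 5.07×10^8 J/(m^2 K).
Heat per unit area: q = C ΔT = 5.07×10^8 × 1.76 = 8.91×10^8 J/m².
Total heat: Q = q × A = 8.91×10^8 × (1.65×10^5 × 10⁶ m²) = 1.47×10^20 J.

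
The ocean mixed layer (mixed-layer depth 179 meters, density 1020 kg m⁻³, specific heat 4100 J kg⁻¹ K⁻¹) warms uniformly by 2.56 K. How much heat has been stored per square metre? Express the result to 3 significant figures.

Areal heat capacity C = ρ c_p D = 1020 × 4100 × 179 = 7.49×10^8 J m⁻² K⁻¹.
ΔQ = C ΔT = 7.49×10^8 × 2.56 = 1.92×10^9 J/m².

1.92×10^9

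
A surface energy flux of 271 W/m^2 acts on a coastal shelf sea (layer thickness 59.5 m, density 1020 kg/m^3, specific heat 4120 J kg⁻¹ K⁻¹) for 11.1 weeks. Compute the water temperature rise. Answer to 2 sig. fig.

7.3 K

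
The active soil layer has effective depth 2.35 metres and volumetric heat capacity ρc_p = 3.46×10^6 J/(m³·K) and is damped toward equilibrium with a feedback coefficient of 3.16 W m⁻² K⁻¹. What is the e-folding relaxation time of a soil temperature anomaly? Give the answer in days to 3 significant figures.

Areal heat capacity C = ρc_p × D = 3.46×10^6 × 2.35 = 8.13×10^6 J m⁻² K⁻¹.
Relaxation time τ = C / λ = 8.13×10^6 / 3.16 = 2.57×10^6 s.
In days: 2.57×10^6 s / (86400 s/day) = 29.8 days.

29.8 days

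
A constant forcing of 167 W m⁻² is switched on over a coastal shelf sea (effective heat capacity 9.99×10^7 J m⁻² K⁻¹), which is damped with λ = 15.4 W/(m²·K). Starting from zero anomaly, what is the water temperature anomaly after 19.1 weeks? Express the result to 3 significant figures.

Areal heat capacity C = 9.99×10^7 J m⁻² K⁻¹ (given).
τ = C / λ = 9.99×10^7 / 15.4 = 6.49×10^6 s.
Equilibrium anomaly ΔT_eq = F / λ = 167 / 15.4 = 10.8 K.
t = 19.1 weeks = 1.16×10^7 s, so t/τ = 1.78.
ΔT(t) = ΔT_eq (1 − e^(−t/τ)) = 10.8 × (1 − e^−1.78) = 9.02 K.

9.02 K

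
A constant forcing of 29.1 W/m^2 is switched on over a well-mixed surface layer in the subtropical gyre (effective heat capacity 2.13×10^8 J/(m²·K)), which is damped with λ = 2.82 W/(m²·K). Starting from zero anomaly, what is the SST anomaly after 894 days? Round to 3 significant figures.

Areal heat capacity C = 2.13×10^8 J/(m²·K) (given).
τ = C / λ = 2.13×10^8 / 2.82 = 7.55×10^7 s.
Equilibrium anomaly ΔT_eq = F / λ = 29.1 / 2.82 = 10.3 K.
t = 894 days = 7.72×10^7 s, so t/τ = 1.02.
ΔT(t) = ΔT_eq (1 − e^(−t/τ)) = 10.3 × (1 − e^−1.02) = 6.61 K.

6.61 K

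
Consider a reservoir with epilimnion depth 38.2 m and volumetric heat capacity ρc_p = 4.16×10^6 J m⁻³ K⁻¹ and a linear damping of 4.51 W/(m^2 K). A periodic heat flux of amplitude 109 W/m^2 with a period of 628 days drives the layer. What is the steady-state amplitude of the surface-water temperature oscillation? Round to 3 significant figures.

5.75 K

Areal heat capacity C = ρc_p × D = 4.16×10^6 × 38.2 = 1.59×10^8 J/(m²·K).
Angular frequency ω = 2π / T = 2π / 5.43×10^7 s = 1.16×10^-7 s⁻¹.
√((Cω)² + λ²) = √((18.4)² + 4.51²) = 18.9 W/(m²·K).
Amplitude A = F₀ / √((Cω)²+λ²) = 109 / 18.9 = 5.75 K.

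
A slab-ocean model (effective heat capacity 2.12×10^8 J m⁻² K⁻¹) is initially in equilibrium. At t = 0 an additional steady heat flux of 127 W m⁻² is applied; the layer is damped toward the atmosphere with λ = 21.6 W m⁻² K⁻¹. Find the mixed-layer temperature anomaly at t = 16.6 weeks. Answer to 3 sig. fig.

Areal heat capacity C = 2.12×10^8 J m⁻² K⁻¹ (given).
τ = C / λ = 2.12×10^8 / 21.6 = 9.81×10^6 s.
Equilibrium anomaly ΔT_eq = F / λ = 127 / 21.6 = 5.88 K.
t = 16.6 weeks = 1.00×10^7 s, so t/τ = 1.02.
ΔT(t) = ΔT_eq (1 − e^(−t/τ)) = 5.88 × (1 − e^−1.02) = 3.77 K.

3.77 K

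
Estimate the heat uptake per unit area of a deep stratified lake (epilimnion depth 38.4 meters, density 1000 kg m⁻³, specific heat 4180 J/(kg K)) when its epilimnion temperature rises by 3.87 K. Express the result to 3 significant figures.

Areal heat capacity C = ρ c_p D = 1000 × 4180 × 38.4 = 1.61×10^8 J/(m²·K).
ΔQ = C ΔT = 1.61×10^8 × 3.87 = 6.21×10^8 J/m².

6.21×10^8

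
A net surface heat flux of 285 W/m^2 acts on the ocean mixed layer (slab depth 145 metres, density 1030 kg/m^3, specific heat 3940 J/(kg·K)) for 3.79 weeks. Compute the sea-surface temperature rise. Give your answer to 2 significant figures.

Areal heat capacity C = ρ c_p D = 1030 × 3940 × 145 = 5.88×10^8 J m⁻² K⁻¹.
Net heat input Q = F Δt = 285 × (3.79 weeks × 6.048×10^5 s/week) = 6.53×10^8 J/m².
ΔT = Q / C = 6.53×10^8 / 5.88×10^8 = 1.11 K.

1.1 K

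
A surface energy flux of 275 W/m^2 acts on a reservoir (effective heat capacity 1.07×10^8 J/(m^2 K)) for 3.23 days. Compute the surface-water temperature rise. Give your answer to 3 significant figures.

0.717 K

Areal heat capacity C = 1.07×10^8 J/(m^2 K) (given).
Net heat input Q = F Δt = 275 × (3.23 days × 86400 s/day) = 7.67×10^7 J/m².
ΔT = Q / C = 7.67×10^7 / 1.07×10^8 = 0.717 K.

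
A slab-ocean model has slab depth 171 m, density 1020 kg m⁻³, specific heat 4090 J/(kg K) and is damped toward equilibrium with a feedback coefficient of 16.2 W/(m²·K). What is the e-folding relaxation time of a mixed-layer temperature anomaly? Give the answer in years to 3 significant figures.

Areal heat capacity C = ρ c_p D = 1020 × 4090 × 171 = 7.13×10^8 J/(m²·K).
Relaxation time τ = C / λ = 7.13×10^8 / 16.2 = 4.40×10^7 s.
In years: 4.40×10^7 s / (3.156×10^7 s/year) = 1.40 years.

1.40 years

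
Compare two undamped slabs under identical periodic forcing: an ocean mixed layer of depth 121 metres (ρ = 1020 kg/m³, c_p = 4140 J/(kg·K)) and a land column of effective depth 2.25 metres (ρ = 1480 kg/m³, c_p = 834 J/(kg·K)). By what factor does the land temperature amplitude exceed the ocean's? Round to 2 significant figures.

180

C_ocean = 1020 × 4140 × 121 = 5.11×10^8 J/(m²·K).
C_land = 1480 × 834 × 2.25 = 2.78×10^6 J/(m²·K).
Undamped amplitude ∝ 1/C, so A_land/A_ocean = C_ocean/C_land = 184.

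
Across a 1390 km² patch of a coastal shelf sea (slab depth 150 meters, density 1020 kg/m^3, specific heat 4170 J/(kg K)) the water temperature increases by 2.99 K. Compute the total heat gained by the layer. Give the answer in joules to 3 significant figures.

2.65×10^18 J

Areal heat capacity C = ρ c_p D = 1020 × 4170 × 150 = 6.38×10^8 J/(m^2 K).
Heat per unit area: q = C ΔT = 6.38×10^8 × 2.99 = 1.91×10^9 J/m².
Total heat: Q = q × A = 1.91×10^9 × (1390 × 10⁶ m²) = 2.65×10^18 J.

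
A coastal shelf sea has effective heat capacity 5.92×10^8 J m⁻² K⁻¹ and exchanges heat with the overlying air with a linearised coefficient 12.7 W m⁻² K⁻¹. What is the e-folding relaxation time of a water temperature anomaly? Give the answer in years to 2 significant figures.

Areal heat capacity C = 5.92×10^8 J m⁻² K⁻¹ (given).
Relaxation time τ = C / λ = 5.92×10^8 / 12.7 = 4.66×10^7 s.
In years: 4.66×10^7 s / (3.156×10^7 s/year) = 1.48 years.

1.5 years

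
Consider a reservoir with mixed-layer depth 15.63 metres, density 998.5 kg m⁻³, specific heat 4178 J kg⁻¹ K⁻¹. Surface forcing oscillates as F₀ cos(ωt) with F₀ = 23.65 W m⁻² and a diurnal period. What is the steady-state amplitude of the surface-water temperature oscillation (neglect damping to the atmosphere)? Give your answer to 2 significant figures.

0.0050 K

Areal heat capacity C = ρ c_p D = 998.5 × 4178 × 15.63 = 6.52×10^7 J m⁻² K⁻¹.
Angular frequency ω = 2π / T = 2π / 86400 s = 7.27×10^-5 s⁻¹.
Cω = 6.52×10^7 × 7.27×10^-5 = 4740 W/(m²·K).
Amplitude A = F₀ / (Cω) = 23.65 / 4740 = 0.00499 K.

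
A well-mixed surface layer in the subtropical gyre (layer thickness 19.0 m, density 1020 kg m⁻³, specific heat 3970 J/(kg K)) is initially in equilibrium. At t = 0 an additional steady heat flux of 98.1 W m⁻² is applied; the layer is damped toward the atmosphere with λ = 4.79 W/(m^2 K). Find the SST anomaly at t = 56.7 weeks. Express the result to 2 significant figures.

Areal heat capacity C = ρ c_p D = 1020 × 3970 × 19.0 = 7.69×10^7 J m⁻² K⁻¹.
τ = C / λ = 7.69×10^7 / 4.79 = 1.61×10^7 s.
Equilibrium anomaly ΔT_eq = F / λ = 98.1 / 4.79 = 20.5 K.
t = 56.7 weeks = 3.43×10^7 s, so t/τ = 2.13.
ΔT(t) = ΔT_eq (1 − e^(−t/τ)) = 20.5 × (1 − e^−2.13) = 18.1 K.

18 K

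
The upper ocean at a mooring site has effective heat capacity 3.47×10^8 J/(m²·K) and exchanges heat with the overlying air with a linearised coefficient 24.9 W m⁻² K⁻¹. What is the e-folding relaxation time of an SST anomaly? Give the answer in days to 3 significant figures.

Areal heat capacity C = 3.47×10^8 J/(m²·K) (given).
Relaxation time τ = C / λ = 3.47×10^8 / 24.9 = 1.39×10^7 s.
In days: 1.39×10^7 s / (86400 s/day) = 161 days.

161 days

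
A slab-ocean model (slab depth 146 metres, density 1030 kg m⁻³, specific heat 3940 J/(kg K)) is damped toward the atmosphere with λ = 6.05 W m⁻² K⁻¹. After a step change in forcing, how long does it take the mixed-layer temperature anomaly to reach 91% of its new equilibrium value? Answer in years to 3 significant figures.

Areal heat capacity C = ρ c_p D = 1030 × 3940 × 146 = 5.92×10^8 J/(m^2 K).
τ = C / λ = 5.92×10^8 / 6.05 = 9.79×10^7 s.
Fraction reached: 1 − e^(−t/τ) = 0.91 ⇒ t = −τ ln(1 − 0.91) = τ × 2.41.
t = 2.36×10^8 s = 7.47 years.

7.47 years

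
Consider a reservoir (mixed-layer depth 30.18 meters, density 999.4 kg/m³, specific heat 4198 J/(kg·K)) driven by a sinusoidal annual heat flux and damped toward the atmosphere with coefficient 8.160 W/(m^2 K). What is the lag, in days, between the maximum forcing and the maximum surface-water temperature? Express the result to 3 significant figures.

73.1 days

Areal heat capacity C = ρ c_p D = 999.4 × 4198 × 30.18 = 1.27×10^8 J/(m^2 K).
ω = 2π / 3.15×10^7 s = 1.99×10^-7 s⁻¹.
Phase lag φ = arctan(Cω/λ) = arctan(25.2/8.160) = 1.26 rad.
Time lag = φ / ω = 1.26 / 1.99×10^-7 = 6.31×10^6 s = 73.1 days.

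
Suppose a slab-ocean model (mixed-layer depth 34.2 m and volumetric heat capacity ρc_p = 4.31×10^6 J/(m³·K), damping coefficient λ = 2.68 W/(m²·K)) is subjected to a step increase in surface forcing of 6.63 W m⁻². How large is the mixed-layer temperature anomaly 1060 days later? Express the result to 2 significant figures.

Areal heat capacity C = ρc_p × D = 4.31×10^6 × 34.2 = 1.47×10^8 J m⁻² K⁻¹.
τ = C / λ = 1.47×10^8 / 2.68 = 5.50×10^7 s.
Equilibrium anomaly ΔT_eq = F / λ = 6.63 / 2.68 = 2.47 K.
t = 1060 days = 9.16×10^7 s, so t/τ = 1.67.
ΔT(t) = ΔT_eq (1 − e^(−t/τ)) = 2.47 × (1 − e^−1.67) = 2.01 K.

2.0 K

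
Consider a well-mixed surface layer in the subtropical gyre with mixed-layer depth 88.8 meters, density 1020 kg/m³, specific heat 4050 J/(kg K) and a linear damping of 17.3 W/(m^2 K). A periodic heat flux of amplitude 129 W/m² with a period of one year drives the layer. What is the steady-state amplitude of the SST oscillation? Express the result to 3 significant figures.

Areal heat capacity C = ρ c_p D = 1020 × 4050 × 88.8 = 3.67×10^8 J/(m²·K).
Angular frequency ω = 2π / T = 2π / 3.15×10^7 s = 1.99×10^-7 s⁻¹.
√((Cω)² + λ²) = √((73.1)² + 17.3²) = 75.1 W/(m²·K).
Amplitude A = F₀ / √((Cω)²+λ²) = 129 / 75.1 = 1.72 K.

1.72 K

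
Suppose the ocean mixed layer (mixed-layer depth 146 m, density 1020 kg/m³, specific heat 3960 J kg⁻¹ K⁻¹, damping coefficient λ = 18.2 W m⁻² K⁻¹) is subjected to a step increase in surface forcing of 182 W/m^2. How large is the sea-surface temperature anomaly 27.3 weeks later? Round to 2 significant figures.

Areal heat capacity C = ρ c_p D = 1020 × 3960 × 146 = 5.90×10^8 J/(m²·K).
τ = C / λ = 5.90×10^8 / 18.2 = 3.24×10^7 s.
Equilibrium anomaly ΔT_eq = F / λ = 182 / 18.2 = 10.0 K.
t = 27.3 weeks = 1.65×10^7 s, so t/τ = 0.510.
ΔT(t) = ΔT_eq (1 − e^(−t/τ)) = 10.0 × (1 − e^−0.510) = 3.99 K.

4.0 K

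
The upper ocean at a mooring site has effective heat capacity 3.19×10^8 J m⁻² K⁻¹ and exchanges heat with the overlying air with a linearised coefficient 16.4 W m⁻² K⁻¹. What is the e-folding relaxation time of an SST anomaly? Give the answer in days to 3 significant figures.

Areal heat capacity C = 3.19×10^8 J m⁻² K⁻¹ (given).
Relaxation time τ = C / λ = 3.19×10^8 / 16.4 = 1.95×10^7 s.
In days: 1.95×10^7 s / (86400 s/day) = 225 days.

225 days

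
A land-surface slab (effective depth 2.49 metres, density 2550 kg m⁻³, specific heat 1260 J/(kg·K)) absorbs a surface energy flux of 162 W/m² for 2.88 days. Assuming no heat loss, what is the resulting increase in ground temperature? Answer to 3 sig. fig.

Areal heat capacity C = ρ c_p D = 2550 × 1260 × 2.49 = 8.00×10^6 J/(m^2 K).
Net heat input Q = F Δt = 162 × (2.88 days × 86400 s/day) = 4.03×10^7 J/m².
ΔT = Q / C = 4.03×10^7 / 8.00×10^6 = 5.04 K.

5.04 K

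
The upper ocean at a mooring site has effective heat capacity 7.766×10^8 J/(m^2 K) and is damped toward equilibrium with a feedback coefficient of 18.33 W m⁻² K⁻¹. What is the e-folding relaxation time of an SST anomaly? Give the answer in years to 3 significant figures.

1.34 years

Areal heat capacity C = 7.766×10^8 J/(m^2 K) (given).
Relaxation time τ = C / λ = 7.77×10^8 / 18.33 = 4.24×10^7 s.
In years: 4.24×10^7 s / (3.156×10^7 s/year) = 1.34 years.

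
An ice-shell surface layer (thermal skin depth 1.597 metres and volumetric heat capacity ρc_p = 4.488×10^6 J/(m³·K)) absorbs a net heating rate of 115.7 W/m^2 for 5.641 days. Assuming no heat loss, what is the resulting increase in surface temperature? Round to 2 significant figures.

7.9 K

Areal heat capacity C = ρc_p × D = 4.488×10^6 × 1.597 = 7.17×10^6 J/(m^2 K).
Net heat input Q = F Δt = 115.7 × (5.641 days × 86400 s/day) = 5.64×10^7 J/m².
ΔT = Q / C = 5.64×10^7 / 7.17×10^6 = 7.87 K.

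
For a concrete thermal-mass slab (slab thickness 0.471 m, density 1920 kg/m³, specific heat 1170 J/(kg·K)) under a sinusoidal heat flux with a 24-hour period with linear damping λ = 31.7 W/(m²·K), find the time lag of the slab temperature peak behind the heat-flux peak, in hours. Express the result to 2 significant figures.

Areal heat capacity C = ρ c_p D = 1920 × 1170 × 0.471 = 1.06×10^6 J/(m²·K).
ω = 2π / 86400 s = 7.27×10^-5 s⁻¹.
Phase lag φ = arctan(Cω/λ) = arctan(76.9/31.7) = 1.18 rad.
Time lag = φ / ω = 1.18 / 7.27×10^-5 = 16200 s = 4.51 hours.

4.5 hours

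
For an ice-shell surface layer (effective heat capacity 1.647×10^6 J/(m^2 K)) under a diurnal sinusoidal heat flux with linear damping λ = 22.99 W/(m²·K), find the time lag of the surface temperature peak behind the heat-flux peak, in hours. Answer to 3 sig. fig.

5.28 hours

Areal heat capacity C = 1.647×10^6 J/(m^2 K) (given).
ω = 2π / 86400 s = 7.27×10^-5 s⁻¹.
Phase lag φ = arctan(Cω/λ) = arctan(120/22.99) = 1.38 rad.
Time lag = φ / ω = 1.38 / 7.27×10^-5 = 19000 s = 5.28 hours.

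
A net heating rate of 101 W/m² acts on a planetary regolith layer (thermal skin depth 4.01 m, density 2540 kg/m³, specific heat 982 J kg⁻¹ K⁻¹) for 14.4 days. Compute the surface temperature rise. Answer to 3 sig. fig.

12.6 K

Areal heat capacity C = ρ c_p D = 2540 × 982 × 4.01 = 1.00×10^7 J m⁻² K⁻¹.
Net heat input Q = F Δt = 101 × (14.4 days × 86400 s/day) = 1.26×10^8 J/m².
ΔT = Q / C = 1.26×10^8 / 1.00×10^7 = 12.6 K.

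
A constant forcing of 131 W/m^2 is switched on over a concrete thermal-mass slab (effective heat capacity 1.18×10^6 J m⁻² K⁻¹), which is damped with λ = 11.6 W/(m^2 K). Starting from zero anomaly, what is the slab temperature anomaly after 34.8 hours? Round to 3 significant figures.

8.00 K

Areal heat capacity C = 1.18×10^6 J m⁻² K⁻¹ (given).
τ = C / λ = 1.18×10^6 / 11.6 = 1.02×10^5 s.
Equilibrium anomaly ΔT_eq = F / λ = 131 / 11.6 = 11.3 K.
t = 34.8 hours = 1.25×10^5 s, so t/τ = 1.23.
ΔT(t) = ΔT_eq (1 − e^(−t/τ)) = 11.3 × (1 − e^−1.23) = 8.00 K.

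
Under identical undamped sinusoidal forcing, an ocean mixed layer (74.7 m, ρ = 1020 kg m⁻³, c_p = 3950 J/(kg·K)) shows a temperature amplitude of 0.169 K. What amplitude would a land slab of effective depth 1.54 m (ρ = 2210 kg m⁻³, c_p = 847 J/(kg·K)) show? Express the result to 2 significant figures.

C_ocean = 3.01×10^8 J/(m²·K); C_land = 2.88×10^6 J/(m²·K).
A ∝ 1/C ⇒ A_land = A_ocean × C_ocean/C_land = 0.169 × 104 = 17.6 K.

18 K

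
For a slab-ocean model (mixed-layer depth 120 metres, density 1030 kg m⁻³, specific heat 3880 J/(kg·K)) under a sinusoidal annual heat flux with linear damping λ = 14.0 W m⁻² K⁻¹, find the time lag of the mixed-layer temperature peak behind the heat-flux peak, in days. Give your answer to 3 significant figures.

82.8 days

Areal heat capacity C = ρ c_p D = 1030 × 3880 × 120 = 4.80×10^8 J/(m^2 K).
ω = 2π / 3.15×10^7 s = 1.99×10^-7 s⁻¹.
Phase lag φ = arctan(Cω/λ) = arctan(95.5/14.0) = 1.43 rad.
Time lag = φ / ω = 1.43 / 1.99×10^-7 = 7.15×10^6 s = 82.8 days.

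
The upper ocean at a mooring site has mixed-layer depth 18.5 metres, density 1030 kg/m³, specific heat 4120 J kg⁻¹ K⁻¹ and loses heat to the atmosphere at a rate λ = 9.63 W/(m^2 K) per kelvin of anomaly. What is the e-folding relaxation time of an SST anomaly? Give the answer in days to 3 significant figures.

94.4 days

Areal heat capacity C = ρ c_p D = 1030 × 4120 × 18.5 = 7.85×10^7 J/(m²·K).
Relaxation time τ = C / λ = 7.85×10^7 / 9.63 = 8.15×10^6 s.
In days: 8.15×10^6 s / (86400 s/day) = 94.4 days.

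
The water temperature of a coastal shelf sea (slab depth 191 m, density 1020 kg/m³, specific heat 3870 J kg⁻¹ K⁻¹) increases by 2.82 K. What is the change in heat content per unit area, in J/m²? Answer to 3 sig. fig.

2.13×10^9

Areal heat capacity C = ρ c_p D = 1020 × 3870 × 191 = 7.54×10^8 J m⁻² K⁻¹.
ΔQ = C ΔT = 7.54×10^8 × 2.82 = 2.13×10^9 J/m².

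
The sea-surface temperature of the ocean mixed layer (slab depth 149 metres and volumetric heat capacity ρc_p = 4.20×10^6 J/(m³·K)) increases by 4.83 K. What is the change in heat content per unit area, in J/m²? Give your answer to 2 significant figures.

Areal heat capacity C = ρc_p × D = 4.20×10^6 × 149 = 6.26×10^8 J m⁻² K⁻¹.
ΔQ = C ΔT = 6.26×10^8 × 4.83 = 3.02×10^9 J/m².

3.0×10^9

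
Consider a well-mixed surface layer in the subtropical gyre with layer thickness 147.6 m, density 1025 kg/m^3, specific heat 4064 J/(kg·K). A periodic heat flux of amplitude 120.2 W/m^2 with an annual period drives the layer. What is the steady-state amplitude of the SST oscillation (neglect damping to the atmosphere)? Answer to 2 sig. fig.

Areal heat capacity C = ρ c_p D = 1025 × 4064 × 147.6 = 6.15×10^8 J/(m²·K).
Angular frequency ω = 2π / T = 2π / 3.15×10^7 s = 1.99×10^-7 s⁻¹.
Cω = 6.15×10^8 × 1.99×10^-7 = 123 W/(m²·K).
Amplitude A = F₀ / (Cω) = 120.2 / 123 = 0.981 K.

0.98 K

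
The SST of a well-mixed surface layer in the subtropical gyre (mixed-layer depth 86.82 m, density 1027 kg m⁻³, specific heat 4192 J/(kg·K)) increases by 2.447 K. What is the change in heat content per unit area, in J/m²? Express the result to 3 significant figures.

Areal heat capacity C = ρ c_p D = 1027 × 4192 × 86.82 = 3.74×10^8 J/(m²·K).
ΔQ = C ΔT = 3.74×10^8 × 2.447 = 9.15×10^8 J/m².

9.15×10^8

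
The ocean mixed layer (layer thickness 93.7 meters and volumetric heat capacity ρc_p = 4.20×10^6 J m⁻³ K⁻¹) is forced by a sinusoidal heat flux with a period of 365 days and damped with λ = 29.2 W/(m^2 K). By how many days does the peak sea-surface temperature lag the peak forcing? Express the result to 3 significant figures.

Areal heat capacity C = ρc_p × D = 4.20×10^6 × 93.7 = 3.94×10^8 J m⁻² K⁻¹.
ω = 2π / 3.15×10^7 s = 1.99×10^-7 s⁻¹.
Phase lag φ = arctan(Cω/λ) = arctan(78.4/29.2) = 1.21 rad.
Time lag = φ / ω = 1.21 / 1.99×10^-7 = 6.09×10^6 s = 70.5 days.

70.5 days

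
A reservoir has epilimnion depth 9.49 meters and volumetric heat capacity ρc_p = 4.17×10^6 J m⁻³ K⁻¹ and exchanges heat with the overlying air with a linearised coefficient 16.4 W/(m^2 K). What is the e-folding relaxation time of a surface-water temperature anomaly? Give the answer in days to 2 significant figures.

Areal heat capacity C = ρc_p × D = 4.17×10^6 × 9.49 = 3.96×10^7 J m⁻² K⁻¹.
Relaxation time τ = C / λ = 3.96×10^7 / 16.4 = 2.41×10^6 s.
In days: 2.41×10^6 s / (86400 s/day) = 27.9 days.

28 days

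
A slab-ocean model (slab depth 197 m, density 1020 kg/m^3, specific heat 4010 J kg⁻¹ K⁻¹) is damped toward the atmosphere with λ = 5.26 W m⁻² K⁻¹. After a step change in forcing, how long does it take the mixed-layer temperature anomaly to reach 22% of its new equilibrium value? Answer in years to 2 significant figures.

1.2 years

Areal heat capacity C = ρ c_p D = 1020 × 4010 × 197 = 8.06×10^8 J/(m²·K).
τ = C / λ = 8.06×10^8 / 5.26 = 1.53×10^8 s.
Fraction reached: 1 − e^(−t/τ) = 0.22 ⇒ t = −τ ln(1 − 0.22) = τ × 0.248.
t = 3.81×10^7 s = 1.21 years.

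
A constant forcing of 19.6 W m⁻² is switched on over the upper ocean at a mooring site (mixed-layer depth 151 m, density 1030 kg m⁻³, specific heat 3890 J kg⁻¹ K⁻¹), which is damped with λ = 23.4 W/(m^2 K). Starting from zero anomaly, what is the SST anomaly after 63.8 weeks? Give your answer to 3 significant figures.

0.649 K

Areal heat capacity C = ρ c_p D = 1030 × 3890 × 151 = 6.05×10^8 J m⁻² K⁻¹.
τ = C / λ = 6.05×10^8 / 23.4 = 2.59×10^7 s.
Equilibrium anomaly ΔT_eq = F / λ = 19.6 / 23.4 = 0.838 K.
t = 63.8 weeks = 3.86×10^7 s, so t/τ = 1.49.
ΔT(t) = ΔT_eq (1 − e^(−t/τ)) = 0.838 × (1 − e^−1.49) = 0.649 K.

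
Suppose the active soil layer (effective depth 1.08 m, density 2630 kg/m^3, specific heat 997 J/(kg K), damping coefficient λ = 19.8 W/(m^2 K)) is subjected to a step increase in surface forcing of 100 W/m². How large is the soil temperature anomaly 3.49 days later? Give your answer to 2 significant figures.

Areal heat capacity C = ρ c_p D = 2630 × 997 × 1.08 = 2.83×10^6 J/(m^2 K).
τ = C / λ = 2.83×10^6 / 19.8 = 1.43×10^5 s.
Equilibrium anomaly ΔT_eq = F / λ = 100 / 19.8 = 5.05 K.
t = 3.49 days = 3.02×10^5 s, so t/τ = 2.11.
ΔT(t) = ΔT_eq (1 − e^(−t/τ)) = 5.05 × (1 − e^−2.11) = 4.44 K.

4.4 K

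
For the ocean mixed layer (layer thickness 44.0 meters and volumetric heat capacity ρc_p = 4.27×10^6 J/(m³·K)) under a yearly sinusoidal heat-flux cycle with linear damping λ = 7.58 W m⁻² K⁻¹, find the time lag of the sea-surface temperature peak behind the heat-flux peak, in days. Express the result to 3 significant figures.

79.6 days

Areal heat capacity C = ρc_p × D = 4.27×10^6 × 44.0 = 1.88×10^8 J m⁻² K⁻¹.
ω = 2π / 3.15×10^7 s = 1.99×10^-7 s⁻¹.
Phase lag φ = arctan(Cω/λ) = arctan(37.4/7.58) = 1.37 rad.
Time lag = φ / ω = 1.37 / 1.99×10^-7 = 6.88×10^6 s = 79.6 days.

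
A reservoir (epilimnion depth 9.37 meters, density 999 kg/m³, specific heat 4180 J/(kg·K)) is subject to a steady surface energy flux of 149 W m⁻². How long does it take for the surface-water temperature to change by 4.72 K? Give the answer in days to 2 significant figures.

Areal heat capacity C = ρ c_p D = 999 × 4180 × 9.37 = 3.91×10^7 J/(m²·K).
Time required: Δt = C ΔT / F = 3.91×10^7 × 4.72 / 149 = 1.24×10^6 s.
In days: 1.24×10^6 s / (86400 s/day) = 14.3 days.

14 days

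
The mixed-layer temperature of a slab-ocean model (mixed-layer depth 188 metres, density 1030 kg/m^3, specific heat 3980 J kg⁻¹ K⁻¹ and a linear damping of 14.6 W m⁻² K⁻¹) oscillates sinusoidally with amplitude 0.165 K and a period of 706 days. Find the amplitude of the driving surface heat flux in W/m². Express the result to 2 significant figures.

Areal heat capacity C = ρ c_p D = 1030 × 3980 × 188 = 7.71×10^8 J m⁻² K⁻¹.
ω = 2π / 6.10×10^7 s = 1.03×10^-7 s⁻¹.
√((Cω)² + λ²) = √((79.4)² + 14.6²) = 80.7 W/(m²·K).
F₀ = A × √((Cω)²+λ²) = 0.165 × 80.7 = 13.3 W/m².

13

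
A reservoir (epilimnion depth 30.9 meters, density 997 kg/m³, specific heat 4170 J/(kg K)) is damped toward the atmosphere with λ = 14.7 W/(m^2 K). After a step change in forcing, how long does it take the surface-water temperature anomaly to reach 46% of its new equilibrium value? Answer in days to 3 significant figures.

62.3 days

Areal heat capacity C = ρ c_p D = 997 × 4170 × 30.9 = 1.28×10^8 J m⁻² K⁻¹.
τ = C / λ = 1.28×10^8 / 14.7 = 8.74×10^6 s.
Fraction reached: 1 − e^(−t/τ) = 0.46 ⇒ t = −τ ln(1 − 0.46) = τ × 0.616.
t = 5.38×10^6 s = 62.3 days.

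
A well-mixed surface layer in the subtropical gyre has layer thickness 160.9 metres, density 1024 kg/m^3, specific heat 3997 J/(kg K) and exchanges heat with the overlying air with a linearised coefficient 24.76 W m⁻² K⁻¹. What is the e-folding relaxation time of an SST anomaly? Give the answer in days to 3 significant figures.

Areal heat capacity C = ρ c_p D = 1024 × 3997 × 160.9 = 6.59×10^8 J m⁻² K⁻¹.
Relaxation time τ = C / λ = 6.59×10^8 / 24.76 = 2.66×10^7 s.
In days: 2.66×10^7 s / (86400 s/day) = 308 days.

308 days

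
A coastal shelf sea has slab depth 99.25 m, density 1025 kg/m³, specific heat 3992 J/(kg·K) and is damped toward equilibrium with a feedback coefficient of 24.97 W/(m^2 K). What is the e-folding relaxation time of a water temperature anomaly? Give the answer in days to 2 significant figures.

190 days

Areal heat capacity C = ρ c_p D = 1025 × 3992 × 99.25 = 4.06×10^8 J m⁻² K⁻¹.
Relaxation time τ = C / λ = 4.06×10^8 / 24.97 = 1.63×10^7 s.
In days: 1.63×10^7 s / (86400 s/day) = 188 days.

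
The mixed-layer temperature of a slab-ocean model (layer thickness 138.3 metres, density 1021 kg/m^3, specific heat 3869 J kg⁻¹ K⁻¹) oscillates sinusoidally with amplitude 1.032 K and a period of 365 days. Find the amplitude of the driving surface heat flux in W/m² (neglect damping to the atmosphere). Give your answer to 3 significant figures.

112

Areal heat capacity C = ρ c_p D = 1021 × 3869 × 138.3 = 5.46×10^8 J/(m²·K).
ω = 2π / 3.15×10^7 s = 1.99×10^-7 s⁻¹.
Cω = 5.46×10^8 × 1.99×10^-7 = 109 W/(m²·K).
F₀ = A × Cω = 1.032 × 109 = 112 W/m².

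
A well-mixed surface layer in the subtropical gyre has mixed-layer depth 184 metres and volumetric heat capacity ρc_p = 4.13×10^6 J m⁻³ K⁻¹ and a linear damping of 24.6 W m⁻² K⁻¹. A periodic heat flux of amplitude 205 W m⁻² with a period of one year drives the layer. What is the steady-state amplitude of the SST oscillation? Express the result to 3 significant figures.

1.34 K

Areal heat capacity C = ρc_p × D = 4.13×10^6 × 184 = 7.60×10^8 J m⁻² K⁻¹.
Angular frequency ω = 2π / T = 2π / 3.15×10^7 s = 1.99×10^-7 s⁻¹.
√((Cω)² + λ²) = √((151)² + 24.6²) = 153 W/(m²·K).
Amplitude A = F₀ / √((Cω)²+λ²) = 205 / 153 = 1.34 K.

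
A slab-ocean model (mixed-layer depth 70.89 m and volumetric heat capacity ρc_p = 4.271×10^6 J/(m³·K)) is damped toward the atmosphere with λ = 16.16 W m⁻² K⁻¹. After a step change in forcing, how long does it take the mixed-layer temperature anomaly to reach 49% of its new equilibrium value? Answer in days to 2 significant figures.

Areal heat capacity C = ρc_p × D = 4.271×10^6 × 70.89 = 3.03×10^8 J m⁻² K⁻¹.
τ = C / λ = 3.03×10^8 / 16.16 = 1.87×10^7 s.
Fraction reached: 1 − e^(−t/τ) = 0.49 ⇒ t = −τ ln(1 − 0.49) = τ × 0.673.
t = 1.26×10^7 s = 146 days.

150 days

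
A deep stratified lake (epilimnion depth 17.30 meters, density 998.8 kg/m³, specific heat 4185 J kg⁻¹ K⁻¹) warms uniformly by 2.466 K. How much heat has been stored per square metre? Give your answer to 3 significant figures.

1.78×10^8

Areal heat capacity C = ρ c_p D = 998.8 × 4185 × 17.30 = 7.23×10^7 J m⁻² K⁻¹.
ΔQ = C ΔT = 7.23×10^7 × 2.466 = 1.78×10^8 J/m².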